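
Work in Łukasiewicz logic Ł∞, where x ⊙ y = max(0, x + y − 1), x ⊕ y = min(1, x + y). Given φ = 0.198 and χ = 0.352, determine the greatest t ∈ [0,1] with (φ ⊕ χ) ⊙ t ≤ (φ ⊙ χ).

φ ⊕ χ = min(1, 0.198 + 0.352) = min(1, 0.550) = 0.550
So the left factor is φ ⊕ χ = 0.550.
φ ⊙ χ = max(0, 0.198 + 0.352 − 1) = max(0, -0.450) = 0.000
So the right-hand bound is φ ⊙ χ = 0.000.
The residuum of the Łukasiewicz t-norm gives the supremum: min(1, 1 − 0.550 + 0.000).
1 − 0.550 + 0.000 = 0.450, so t = min(1, 0.450) = 0.450.
Check: 0.550 ⊙ 0.450 = max(0, 0.000) = 0.000 ≤ 0.000.

0.450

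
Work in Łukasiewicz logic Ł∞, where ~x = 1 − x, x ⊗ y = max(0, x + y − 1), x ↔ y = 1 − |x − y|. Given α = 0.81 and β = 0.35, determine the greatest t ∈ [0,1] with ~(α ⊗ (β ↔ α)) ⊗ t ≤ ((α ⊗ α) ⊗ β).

0.35

β ↔ α = 1 − |0.35 − 0.81| = 1 − 0.46 = 0.54
α ⊗ (β ↔ α) = max(0, 0.81 + 0.54 − 1) = max(0, 0.35) = 0.35
~(α ⊗ (β ↔ α)) = 1 − 0.35 = 0.65
So the left factor is ~(α ⊗ (β ↔ α)) = 0.65.
α ⊗ α = max(0, 0.81 + 0.81 − 1) = max(0, 0.62) = 0.62
(α ⊗ α) ⊗ β = max(0, 0.62 + 0.35 − 1) = max(0, -0.03) = 0.00
So the right-hand bound is (α ⊗ α) ⊗ β = 0.00.
The residuum of the Łukasiewicz t-norm gives the supremum: min(1, 1 − 0.65 + 0.00).
1 − 0.65 + 0.00 = 0.35, so t = min(1, 0.35) = 0.35.
Check: 0.65 ⊗ 0.35 = max(0, 0.00) = 0.00 ≤ 0.00.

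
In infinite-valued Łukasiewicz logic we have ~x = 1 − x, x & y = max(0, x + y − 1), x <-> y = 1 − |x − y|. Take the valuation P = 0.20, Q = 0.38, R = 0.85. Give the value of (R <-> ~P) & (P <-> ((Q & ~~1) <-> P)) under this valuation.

0.33

~P = 1 − 0.20 = 0.80
R <-> ~P = 1 − |0.85 − 0.80| = 1 − 0.05 = 0.95
~1 = 1 − 1.00 = 0.00
~~1 = 1 − 0.00 = 1.00
Q & ~~1 = max(0, 0.38 + 1.00 − 1) = max(0, 0.38) = 0.38
(Q & ~~1) <-> P = 1 − |0.38 − 0.20| = 1 − 0.18 = 0.82
P <-> ((Q & ~~1) <-> P) = 1 − |0.20 − 0.82| = 1 − 0.62 = 0.38
(R <-> ~P) & (P <-> ((Q & ~~1) <-> P)) = max(0, 0.95 + 0.38 − 1) = max(0, 0.33) = 0.33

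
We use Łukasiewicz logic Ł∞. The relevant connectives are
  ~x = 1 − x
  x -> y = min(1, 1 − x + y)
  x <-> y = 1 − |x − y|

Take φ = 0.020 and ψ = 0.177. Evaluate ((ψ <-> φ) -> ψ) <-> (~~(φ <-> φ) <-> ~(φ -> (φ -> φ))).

0.666

ψ <-> φ = 1 − |0.177 − 0.020| = 1 − 0.157 = 0.843
(ψ <-> φ) -> ψ = min(1, 1 − 0.843 + 0.177) = min(1, 0.334) = 0.334
φ <-> φ = 1 − |0.020 − 0.020| = 1 − 0.000 = 1.000
~(φ <-> φ) = 1 − 1.000 = 0.000
~~(φ <-> φ) = 1 − 0.000 = 1.000
φ -> φ = min(1, 1 − 0.020 + 0.020) = min(1, 1.000) = 1.000
φ -> (φ -> φ) = min(1, 1 − 0.020 + 1.000) = min(1, 1.980) = 1.000
~(φ -> (φ -> φ)) = 1 − 1.000 = 0.000
~~(φ <-> φ) <-> ~(φ -> (φ -> φ)) = 1 − |1.000 − 0.000| = 1 − 1.000 = 0.000
((ψ <-> φ) -> ψ) <-> (~~(φ <-> φ) <-> ~(φ -> (φ -> φ))) = 1 − |0.334 − 0.000| = 1 − 0.334 = 0.666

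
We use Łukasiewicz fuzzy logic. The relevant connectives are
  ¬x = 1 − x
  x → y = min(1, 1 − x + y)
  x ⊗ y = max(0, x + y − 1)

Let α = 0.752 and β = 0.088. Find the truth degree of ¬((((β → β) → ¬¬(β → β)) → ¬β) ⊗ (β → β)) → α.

1.000

β → β = min(1, 1 − 0.088 + 0.088) = min(1, 1.000) = 1.000
¬(β → β) = 1 − 1.000 = 0.000
¬¬(β → β) = 1 − 0.000 = 1.000
(β → β) → ¬¬(β → β) = min(1, 1 − 1.000 + 1.000) = min(1, 1.000) = 1.000
¬β = 1 − 0.088 = 0.912
((β → β) → ¬¬(β → β)) → ¬β = min(1, 1 − 1.000 + 0.912) = min(1, 0.912) = 0.912
(((β → β) → ¬¬(β → β)) → ¬β) ⊗ (β → β) = max(0, 0.912 + 1.000 − 1) = max(0, 0.912) = 0.912
¬((((β → β) → ¬¬(β → β)) → ¬β) ⊗ (β → β)) = 1 − 0.912 = 0.088
¬((((β → β) → ¬¬(β → β)) → ¬β) ⊗ (β → β)) → α = min(1, 1 − 0.088 + 0.752) = min(1, 1.664) = 1.000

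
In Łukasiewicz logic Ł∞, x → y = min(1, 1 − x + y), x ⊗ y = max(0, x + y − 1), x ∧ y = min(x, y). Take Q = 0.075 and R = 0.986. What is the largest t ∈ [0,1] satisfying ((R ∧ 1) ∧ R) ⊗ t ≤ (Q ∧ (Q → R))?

0.089

R ∧ 1 = min(0.986, 1.000) = 0.986
(R ∧ 1) ∧ R = min(0.986, 0.986) = 0.986
So the left factor is (R ∧ 1) ∧ R = 0.986.
Q → R = min(1, 1 − 0.075 + 0.986) = min(1, 1.911) = 1.000
Q ∧ (Q → R) = min(0.075, 1.000) = 0.075
So the right-hand bound is Q ∧ (Q → R) = 0.075.
The residuum of the Łukasiewicz t-norm gives the supremum: min(1, 1 − 0.986 + 0.075).
1 − 0.986 + 0.075 = 0.089, so t = min(1, 0.089) = 0.089.
Check: 0.986 ⊗ 0.089 = max(0, 0.075) = 0.075 ≤ 0.075.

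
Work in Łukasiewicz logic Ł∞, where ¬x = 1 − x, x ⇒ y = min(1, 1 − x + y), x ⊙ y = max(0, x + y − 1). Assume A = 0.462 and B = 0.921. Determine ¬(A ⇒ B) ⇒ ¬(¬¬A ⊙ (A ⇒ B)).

1.000

A ⇒ B = min(1, 1 − 0.462 + 0.921) = min(1, 1.459) = 1.000
¬(A ⇒ B) = 1 − 1.000 = 0.000
¬A = 1 − 0.462 = 0.538
¬¬A = 1 − 0.538 = 0.462
¬¬A ⊙ (A ⇒ B) = max(0, 0.462 + 1.000 − 1) = max(0, 0.462) = 0.462
¬(¬¬A ⊙ (A ⇒ B)) = 1 − 0.462 = 0.538
¬(A ⇒ B) ⇒ ¬(¬¬A ⊙ (A ⇒ B)) = min(1, 1 − 0.000 + 0.538) = min(1, 1.538) = 1.000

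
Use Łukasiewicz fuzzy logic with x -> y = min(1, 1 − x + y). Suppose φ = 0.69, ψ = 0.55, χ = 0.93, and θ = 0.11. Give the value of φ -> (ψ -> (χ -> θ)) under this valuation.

0.94

χ -> θ = min(1, 1 − 0.93 + 0.11) = min(1, 0.18) = 0.18
ψ -> (χ -> θ) = min(1, 1 − 0.55 + 0.18) = min(1, 0.63) = 0.63
φ -> (ψ -> (χ -> θ)) = min(1, 1 − 0.69 + 0.63) = min(1, 0.94) = 0.94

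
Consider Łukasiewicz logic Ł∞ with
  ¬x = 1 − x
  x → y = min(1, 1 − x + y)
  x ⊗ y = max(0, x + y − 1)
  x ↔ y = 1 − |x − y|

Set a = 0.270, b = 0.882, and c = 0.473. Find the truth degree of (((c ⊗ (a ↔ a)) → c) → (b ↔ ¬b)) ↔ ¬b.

a ↔ a = 1 − |0.270 − 0.270| = 1 − 0.000 = 1.000
c ⊗ (a ↔ a) = max(0, 0.473 + 1.000 − 1) = max(0, 0.473) = 0.473
(c ⊗ (a ↔ a)) → c = min(1, 1 − 0.473 + 0.473) = min(1, 1.000) = 1.000
¬b = 1 − 0.882 = 0.118
b ↔ ¬b = 1 − |0.882 − 0.118| = 1 − 0.764 = 0.236
((c ⊗ (a ↔ a)) → c) → (b ↔ ¬b) = min(1, 1 − 1.000 + 0.236) = min(1, 0.236) = 0.236
(((c ⊗ (a ↔ a)) → c) → (b ↔ ¬b)) ↔ ¬b = 1 − |0.236 − 0.118| = 1 − 0.118 = 0.882

0.882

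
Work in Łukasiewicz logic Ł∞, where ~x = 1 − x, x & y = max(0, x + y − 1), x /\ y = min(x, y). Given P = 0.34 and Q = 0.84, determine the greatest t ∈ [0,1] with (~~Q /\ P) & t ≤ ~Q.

0.82

~Q = 1 − 0.84 = 0.16
~~Q = 1 − 0.16 = 0.84
~~Q /\ P = min(0.84, 0.34) = 0.34
So the left factor is ~~Q /\ P = 0.34.
So the right-hand bound is ~Q = 0.16.
The residuum of the Łukasiewicz t-norm gives the supremum: min(1, 1 − 0.34 + 0.16).
1 − 0.34 + 0.16 = 0.82, so t = min(1, 0.82) = 0.82.
Check: 0.34 & 0.82 = max(0, 0.16) = 0.16 ≤ 0.16.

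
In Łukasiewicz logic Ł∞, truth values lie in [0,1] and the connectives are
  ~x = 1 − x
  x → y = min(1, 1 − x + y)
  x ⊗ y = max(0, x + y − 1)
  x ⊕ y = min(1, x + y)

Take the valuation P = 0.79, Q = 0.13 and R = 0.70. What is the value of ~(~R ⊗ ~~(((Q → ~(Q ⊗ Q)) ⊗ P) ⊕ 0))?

0.91

~R = 1 − 0.70 = 0.30
Q ⊗ Q = max(0, 0.13 + 0.13 − 1) = max(0, -0.74) = 0.00
~(Q ⊗ Q) = 1 − 0.00 = 1.00
Q → ~(Q ⊗ Q) = min(1, 1 − 0.13 + 1.00) = min(1, 1.87) = 1.00
(Q → ~(Q ⊗ Q)) ⊗ P = max(0, 1.00 + 0.79 − 1) = max(0, 0.79) = 0.79
((Q → ~(Q ⊗ Q)) ⊗ P) ⊕ 0 = min(1, 0.79 + 0.00) = min(1, 0.79) = 0.79
~(((Q → ~(Q ⊗ Q)) ⊗ P) ⊕ 0) = 1 − 0.79 = 0.21
~~(((Q → ~(Q ⊗ Q)) ⊗ P) ⊕ 0) = 1 − 0.21 = 0.79
~R ⊗ ~~(((Q → ~(Q ⊗ Q)) ⊗ P) ⊕ 0) = max(0, 0.30 + 0.79 − 1) = max(0, 0.09) = 0.09
~(~R ⊗ ~~(((Q → ~(Q ⊗ Q)) ⊗ P) ⊕ 0)) = 1 − 0.09 = 0.91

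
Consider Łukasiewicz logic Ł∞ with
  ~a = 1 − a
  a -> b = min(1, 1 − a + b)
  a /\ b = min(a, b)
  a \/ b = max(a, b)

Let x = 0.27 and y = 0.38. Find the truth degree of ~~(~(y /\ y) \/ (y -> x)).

y /\ y = min(0.38, 0.38) = 0.38
~(y /\ y) = 1 − 0.38 = 0.62
y -> x = min(1, 1 − 0.38 + 0.27) = min(1, 0.89) = 0.89
~(y /\ y) \/ (y -> x) = max(0.62, 0.89) = 0.89
~(~(y /\ y) \/ (y -> x)) = 1 − 0.89 = 0.11
~~(~(y /\ y) \/ (y -> x)) = 1 − 0.11 = 0.89

0.89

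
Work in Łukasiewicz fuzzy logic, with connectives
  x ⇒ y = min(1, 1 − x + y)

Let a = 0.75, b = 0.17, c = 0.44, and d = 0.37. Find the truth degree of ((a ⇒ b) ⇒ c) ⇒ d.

a ⇒ b = min(1, 1 − 0.75 + 0.17) = min(1, 0.42) = 0.42
(a ⇒ b) ⇒ c = min(1, 1 − 0.42 + 0.44) = min(1, 1.02) = 1.00
((a ⇒ b) ⇒ c) ⇒ d = min(1, 1 − 1.00 + 0.37) = min(1, 0.37) = 0.37

0.37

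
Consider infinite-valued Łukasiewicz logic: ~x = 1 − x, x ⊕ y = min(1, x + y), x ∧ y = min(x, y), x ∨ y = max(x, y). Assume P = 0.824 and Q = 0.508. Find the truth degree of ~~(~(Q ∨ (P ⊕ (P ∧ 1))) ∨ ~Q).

P ∧ 1 = min(0.824, 1.000) = 0.824
P ⊕ (P ∧ 1) = min(1, 0.824 + 0.824) = min(1, 1.648) = 1.000
Q ∨ (P ⊕ (P ∧ 1)) = max(0.508, 1.000) = 1.000
~(Q ∨ (P ⊕ (P ∧ 1))) = 1 − 1.000 = 0.000
~Q = 1 − 0.508 = 0.492
~(Q ∨ (P ⊕ (P ∧ 1))) ∨ ~Q = max(0.000, 0.492) = 0.492
~(~(Q ∨ (P ⊕ (P ∧ 1))) ∨ ~Q) = 1 − 0.492 = 0.508
~~(~(Q ∨ (P ⊕ (P ∧ 1))) ∨ ~Q) = 1 − 0.508 = 0.492

0.492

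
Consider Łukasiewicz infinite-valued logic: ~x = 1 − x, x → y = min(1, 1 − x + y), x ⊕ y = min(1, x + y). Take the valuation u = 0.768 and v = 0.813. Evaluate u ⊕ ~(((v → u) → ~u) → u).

v → u = min(1, 1 − 0.813 + 0.768) = min(1, 0.955) = 0.955
~u = 1 − 0.768 = 0.232
(v → u) → ~u = min(1, 1 − 0.955 + 0.232) = min(1, 0.277) = 0.277
((v → u) → ~u) → u = min(1, 1 − 0.277 + 0.768) = min(1, 1.491) = 1.000
~(((v → u) → ~u) → u) = 1 − 1.000 = 0.000
u ⊕ ~(((v → u) → ~u) → u) = min(1, 0.768 + 0.000) = min(1, 0.768) = 0.768

0.768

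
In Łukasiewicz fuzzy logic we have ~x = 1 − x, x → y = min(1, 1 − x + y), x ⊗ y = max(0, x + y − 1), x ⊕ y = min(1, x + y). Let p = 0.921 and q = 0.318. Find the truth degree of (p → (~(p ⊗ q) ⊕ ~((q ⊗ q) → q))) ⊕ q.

1.000

p ⊗ q = max(0, 0.921 + 0.318 − 1) = max(0, 0.239) = 0.239
~(p ⊗ q) = 1 − 0.239 = 0.761
q ⊗ q = max(0, 0.318 + 0.318 − 1) = max(0, -0.364) = 0.000
(q ⊗ q) → q = min(1, 1 − 0.000 + 0.318) = min(1, 1.318) = 1.000
~((q ⊗ q) → q) = 1 − 1.000 = 0.000
~(p ⊗ q) ⊕ ~((q ⊗ q) → q) = min(1, 0.761 + 0.000) = min(1, 0.761) = 0.761
p → (~(p ⊗ q) ⊕ ~((q ⊗ q) → q)) = min(1, 1 − 0.921 + 0.761) = min(1, 0.840) = 0.840
(p → (~(p ⊗ q) ⊕ ~((q ⊗ q) → q))) ⊕ q = min(1, 0.840 + 0.318) = min(1, 1.158) = 1.000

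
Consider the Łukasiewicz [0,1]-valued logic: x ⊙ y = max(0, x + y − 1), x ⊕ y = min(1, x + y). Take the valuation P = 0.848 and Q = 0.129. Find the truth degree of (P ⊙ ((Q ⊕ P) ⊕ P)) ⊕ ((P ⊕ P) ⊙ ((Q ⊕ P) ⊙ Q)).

Q ⊕ P = min(1, 0.129 + 0.848) = min(1, 0.977) = 0.977
(Q ⊕ P) ⊕ P = min(1, 0.977 + 0.848) = min(1, 1.825) = 1.000
P ⊙ ((Q ⊕ P) ⊕ P) = max(0, 0.848 + 1.000 − 1) = max(0, 0.848) = 0.848
P ⊕ P = min(1, 0.848 + 0.848) = min(1, 1.696) = 1.000
(Q ⊕ P) ⊙ Q = max(0, 0.977 + 0.129 − 1) = max(0, 0.106) = 0.106
(P ⊕ P) ⊙ ((Q ⊕ P) ⊙ Q) = max(0, 1.000 + 0.106 − 1) = max(0, 0.106) = 0.106
(P ⊙ ((Q ⊕ P) ⊕ P)) ⊕ ((P ⊕ P) ⊙ ((Q ⊕ P) ⊙ Q)) = min(1, 0.848 + 0.106) = min(1, 0.954) = 0.954

0.954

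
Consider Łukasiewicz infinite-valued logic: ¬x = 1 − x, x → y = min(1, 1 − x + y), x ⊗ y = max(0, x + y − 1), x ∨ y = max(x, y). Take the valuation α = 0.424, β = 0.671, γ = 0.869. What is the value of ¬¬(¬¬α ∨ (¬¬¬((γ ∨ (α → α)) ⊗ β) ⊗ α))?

¬α = 1 − 0.424 = 0.576
¬¬α = 1 − 0.576 = 0.424
α → α = min(1, 1 − 0.424 + 0.424) = min(1, 1.000) = 1.000
γ ∨ (α → α) = max(0.869, 1.000) = 1.000
(γ ∨ (α → α)) ⊗ β = max(0, 1.000 + 0.671 − 1) = max(0, 0.671) = 0.671
¬((γ ∨ (α → α)) ⊗ β) = 1 − 0.671 = 0.329
¬¬((γ ∨ (α → α)) ⊗ β) = 1 − 0.329 = 0.671
¬¬¬((γ ∨ (α → α)) ⊗ β) = 1 − 0.671 = 0.329
¬¬¬((γ ∨ (α → α)) ⊗ β) ⊗ α = max(0, 0.329 + 0.424 − 1) = max(0, -0.247) = 0.000
¬¬α ∨ (¬¬¬((γ ∨ (α → α)) ⊗ β) ⊗ α) = max(0.424, 0.000) = 0.424
¬(¬¬α ∨ (¬¬¬((γ ∨ (α → α)) ⊗ β) ⊗ α)) = 1 − 0.424 = 0.576
¬¬(¬¬α ∨ (¬¬¬((γ ∨ (α → α)) ⊗ β) ⊗ α)) = 1 − 0.576 = 0.424

0.424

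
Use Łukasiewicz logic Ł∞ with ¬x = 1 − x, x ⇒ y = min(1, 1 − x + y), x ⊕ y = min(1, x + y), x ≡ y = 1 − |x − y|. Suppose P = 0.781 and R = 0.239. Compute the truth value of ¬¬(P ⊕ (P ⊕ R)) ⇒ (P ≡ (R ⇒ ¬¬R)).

P ⊕ R = min(1, 0.781 + 0.239) = min(1, 1.020) = 1.000
P ⊕ (P ⊕ R) = min(1, 0.781 + 1.000) = min(1, 1.781) = 1.000
¬(P ⊕ (P ⊕ R)) = 1 − 1.000 = 0.000
¬¬(P ⊕ (P ⊕ R)) = 1 − 0.000 = 1.000
¬R = 1 − 0.239 = 0.761
¬¬R = 1 − 0.761 = 0.239
R ⇒ ¬¬R = min(1, 1 − 0.239 + 0.239) = min(1, 1.000) = 1.000
P ≡ (R ⇒ ¬¬R) = 1 − |0.781 − 1.000| = 1 − 0.219 = 0.781
¬¬(P ⊕ (P ⊕ R)) ⇒ (P ≡ (R ⇒ ¬¬R)) = min(1, 1 − 1.000 + 0.781) = min(1, 0.781) = 0.781

0.781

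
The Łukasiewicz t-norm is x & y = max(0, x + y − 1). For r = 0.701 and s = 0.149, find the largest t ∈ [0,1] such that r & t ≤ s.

0.448

The residuum of the Łukasiewicz t-norm gives the supremum: min(1, 1 − 0.701 + 0.149).
1 − 0.701 + 0.149 = 0.448, so t = min(1, 0.448) = 0.448.
Check: 0.701 & 0.448 = max(0, 0.149) = 0.149 ≤ 0.149.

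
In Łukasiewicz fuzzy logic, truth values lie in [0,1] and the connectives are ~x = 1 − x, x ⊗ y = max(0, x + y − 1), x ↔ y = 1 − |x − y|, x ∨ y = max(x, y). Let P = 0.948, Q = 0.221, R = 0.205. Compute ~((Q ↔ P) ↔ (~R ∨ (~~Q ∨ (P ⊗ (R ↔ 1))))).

0.522

Q ↔ P = 1 − |0.221 − 0.948| = 1 − 0.727 = 0.273
~R = 1 − 0.205 = 0.795
~Q = 1 − 0.221 = 0.779
~~Q = 1 − 0.779 = 0.221
R ↔ 1 = 1 − |0.205 − 1.000| = 1 − 0.795 = 0.205
P ⊗ (R ↔ 1) = max(0, 0.948 + 0.205 − 1) = max(0, 0.153) = 0.153
~~Q ∨ (P ⊗ (R ↔ 1)) = max(0.221, 0.153) = 0.221
~R ∨ (~~Q ∨ (P ⊗ (R ↔ 1))) = max(0.795, 0.221) = 0.795
(Q ↔ P) ↔ (~R ∨ (~~Q ∨ (P ⊗ (R ↔ 1)))) = 1 − |0.273 − 0.795| = 1 − 0.522 = 0.478
~((Q ↔ P) ↔ (~R ∨ (~~Q ∨ (P ⊗ (R ↔ 1))))) = 1 − 0.478 = 0.522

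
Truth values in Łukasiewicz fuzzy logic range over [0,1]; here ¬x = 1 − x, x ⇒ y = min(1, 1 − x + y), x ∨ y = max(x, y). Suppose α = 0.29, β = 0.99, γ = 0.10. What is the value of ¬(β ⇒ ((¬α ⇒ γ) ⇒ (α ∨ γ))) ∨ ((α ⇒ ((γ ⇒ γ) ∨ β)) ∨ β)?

1.00

¬α = 1 − 0.29 = 0.71
¬α ⇒ γ = min(1, 1 − 0.71 + 0.10) = min(1, 0.39) = 0.39
α ∨ γ = max(0.29, 0.10) = 0.29
(¬α ⇒ γ) ⇒ (α ∨ γ) = min(1, 1 − 0.39 + 0.29) = min(1, 0.90) = 0.90
β ⇒ ((¬α ⇒ γ) ⇒ (α ∨ γ)) = min(1, 1 − 0.99 + 0.90) = min(1, 0.91) = 0.91
¬(β ⇒ ((¬α ⇒ γ) ⇒ (α ∨ γ))) = 1 − 0.91 = 0.09
γ ⇒ γ = min(1, 1 − 0.10 + 0.10) = min(1, 1.00) = 1.00
(γ ⇒ γ) ∨ β = max(1.00, 0.99) = 1.00
α ⇒ ((γ ⇒ γ) ∨ β) = min(1, 1 − 0.29 + 1.00) = min(1, 1.71) = 1.00
(α ⇒ ((γ ⇒ γ) ∨ β)) ∨ β = max(1.00, 0.99) = 1.00
¬(β ⇒ ((¬α ⇒ γ) ⇒ (α ∨ γ))) ∨ ((α ⇒ ((γ ⇒ γ) ∨ β)) ∨ β) = max(0.09, 1.00) = 1.00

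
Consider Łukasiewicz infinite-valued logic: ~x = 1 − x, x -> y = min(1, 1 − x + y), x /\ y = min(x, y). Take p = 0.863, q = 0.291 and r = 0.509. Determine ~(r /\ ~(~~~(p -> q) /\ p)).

0.572

p -> q = min(1, 1 − 0.863 + 0.291) = min(1, 0.428) = 0.428
~(p -> q) = 1 − 0.428 = 0.572
~~(p -> q) = 1 − 0.572 = 0.428
~~~(p -> q) = 1 − 0.428 = 0.572
~~~(p -> q) /\ p = min(0.572, 0.863) = 0.572
~(~~~(p -> q) /\ p) = 1 − 0.572 = 0.428
r /\ ~(~~~(p -> q) /\ p) = min(0.509, 0.428) = 0.428
~(r /\ ~(~~~(p -> q) /\ p)) = 1 − 0.428 = 0.572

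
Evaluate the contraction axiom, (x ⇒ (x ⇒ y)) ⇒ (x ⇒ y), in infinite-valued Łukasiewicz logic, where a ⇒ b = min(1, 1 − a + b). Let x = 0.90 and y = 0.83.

x ⇒ y = min(1, 1 − 0.90 + 0.83) = min(1, 0.93) = 0.93
x ⇒ (x ⇒ y) = min(1, 1 − 0.90 + 0.93) = min(1, 1.03) = 1.00
(x ⇒ (x ⇒ y)) ⇒ (x ⇒ y) = min(1, 1 − 1.00 + 0.93) = min(1, 0.93) = 0.93
(The value 0.93 < 1 shows this instance is not satisfied; fails in Ł∞ (the t-norm is not idempotent).)

0.93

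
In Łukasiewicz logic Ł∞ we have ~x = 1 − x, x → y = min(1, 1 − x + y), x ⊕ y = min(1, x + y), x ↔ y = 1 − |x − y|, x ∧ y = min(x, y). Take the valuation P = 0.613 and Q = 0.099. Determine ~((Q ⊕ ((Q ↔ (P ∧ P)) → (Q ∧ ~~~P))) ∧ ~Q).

0.288

P ∧ P = min(0.613, 0.613) = 0.613
Q ↔ (P ∧ P) = 1 − |0.099 − 0.613| = 1 − 0.514 = 0.486
~P = 1 − 0.613 = 0.387
~~P = 1 − 0.387 = 0.613
~~~P = 1 − 0.613 = 0.387
Q ∧ ~~~P = min(0.099, 0.387) = 0.099
(Q ↔ (P ∧ P)) → (Q ∧ ~~~P) = min(1, 1 − 0.486 + 0.099) = min(1, 0.613) = 0.613
Q ⊕ ((Q ↔ (P ∧ P)) → (Q ∧ ~~~P)) = min(1, 0.099 + 0.613) = min(1, 0.712) = 0.712
~Q = 1 − 0.099 = 0.901
(Q ⊕ ((Q ↔ (P ∧ P)) → (Q ∧ ~~~P))) ∧ ~Q = min(0.712, 0.901) = 0.712
~((Q ⊕ ((Q ↔ (P ∧ P)) → (Q ∧ ~~~P))) ∧ ~Q) = 1 − 0.712 = 0.288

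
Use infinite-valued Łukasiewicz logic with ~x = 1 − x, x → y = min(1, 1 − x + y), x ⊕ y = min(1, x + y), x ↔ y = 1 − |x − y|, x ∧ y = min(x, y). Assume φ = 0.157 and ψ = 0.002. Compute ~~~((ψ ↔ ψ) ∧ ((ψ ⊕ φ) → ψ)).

0.157

ψ ↔ ψ = 1 − |0.002 − 0.002| = 1 − 0.000 = 1.000
ψ ⊕ φ = min(1, 0.002 + 0.157) = min(1, 0.159) = 0.159
(ψ ⊕ φ) → ψ = min(1, 1 − 0.159 + 0.002) = min(1, 0.843) = 0.843
(ψ ↔ ψ) ∧ ((ψ ⊕ φ) → ψ) = min(1.000, 0.843) = 0.843
~((ψ ↔ ψ) ∧ ((ψ ⊕ φ) → ψ)) = 1 − 0.843 = 0.157
~~((ψ ↔ ψ) ∧ ((ψ ⊕ φ) → ψ)) = 1 − 0.157 = 0.843
~~~((ψ ↔ ψ) ∧ ((ψ ⊕ φ) → ψ)) = 1 − 0.843 = 0.157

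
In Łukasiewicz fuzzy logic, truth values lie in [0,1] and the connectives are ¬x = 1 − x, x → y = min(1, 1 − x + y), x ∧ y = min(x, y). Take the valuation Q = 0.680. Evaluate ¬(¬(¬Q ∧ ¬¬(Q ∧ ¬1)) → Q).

0.320

¬Q = 1 − 0.680 = 0.320
¬1 = 1 − 1.000 = 0.000
Q ∧ ¬1 = min(0.680, 0.000) = 0.000
¬(Q ∧ ¬1) = 1 − 0.000 = 1.000
¬¬(Q ∧ ¬1) = 1 − 1.000 = 0.000
¬Q ∧ ¬¬(Q ∧ ¬1) = min(0.320, 0.000) = 0.000
¬(¬Q ∧ ¬¬(Q ∧ ¬1)) = 1 − 0.000 = 1.000
¬(¬Q ∧ ¬¬(Q ∧ ¬1)) → Q = min(1, 1 − 1.000 + 0.680) = min(1, 0.680) = 0.680
¬(¬(¬Q ∧ ¬¬(Q ∧ ¬1)) → Q) = 1 − 0.680 = 0.320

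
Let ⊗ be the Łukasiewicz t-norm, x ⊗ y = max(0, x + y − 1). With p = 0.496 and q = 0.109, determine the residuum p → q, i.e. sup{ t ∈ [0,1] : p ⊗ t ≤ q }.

0.613

The residuum of the Łukasiewicz t-norm gives the supremum: min(1, 1 − 0.496 + 0.109).
1 − 0.496 + 0.109 = 0.613, so t = min(1, 0.613) = 0.613.
Check: 0.496 ⊗ 0.613 = max(0, 0.109) = 0.109 ≤ 0.109.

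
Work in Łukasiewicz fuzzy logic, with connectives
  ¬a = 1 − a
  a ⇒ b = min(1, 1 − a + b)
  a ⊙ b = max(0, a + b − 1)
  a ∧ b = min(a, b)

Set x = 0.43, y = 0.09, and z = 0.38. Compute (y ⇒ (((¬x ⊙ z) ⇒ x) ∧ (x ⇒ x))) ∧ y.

¬x = 1 − 0.43 = 0.57
¬x ⊙ z = max(0, 0.57 + 0.38 − 1) = max(0, -0.05) = 0.00
(¬x ⊙ z) ⇒ x = min(1, 1 − 0.00 + 0.43) = min(1, 1.43) = 1.00
x ⇒ x = min(1, 1 − 0.43 + 0.43) = min(1, 1.00) = 1.00
((¬x ⊙ z) ⇒ x) ∧ (x ⇒ x) = min(1.00, 1.00) = 1.00
y ⇒ (((¬x ⊙ z) ⇒ x) ∧ (x ⇒ x)) = min(1, 1 − 0.09 + 1.00) = min(1, 1.91) = 1.00
(y ⇒ (((¬x ⊙ z) ⇒ x) ∧ (x ⇒ x))) ∧ y = min(1.00, 0.09) = 0.09

0.09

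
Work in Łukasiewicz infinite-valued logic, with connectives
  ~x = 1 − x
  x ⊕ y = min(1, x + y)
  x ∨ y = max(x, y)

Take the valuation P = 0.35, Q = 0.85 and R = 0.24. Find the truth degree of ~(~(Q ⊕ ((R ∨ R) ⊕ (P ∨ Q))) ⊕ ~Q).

R ∨ R = max(0.24, 0.24) = 0.24
P ∨ Q = max(0.35, 0.85) = 0.85
(R ∨ R) ⊕ (P ∨ Q) = min(1, 0.24 + 0.85) = min(1, 1.09) = 1.00
Q ⊕ ((R ∨ R) ⊕ (P ∨ Q)) = min(1, 0.85 + 1.00) = min(1, 1.85) = 1.00
~(Q ⊕ ((R ∨ R) ⊕ (P ∨ Q))) = 1 − 1.00 = 0.00
~Q = 1 − 0.85 = 0.15
~(Q ⊕ ((R ∨ R) ⊕ (P ∨ Q))) ⊕ ~Q = min(1, 0.00 + 0.15) = min(1, 0.15) = 0.15
~(~(Q ⊕ ((R ∨ R) ⊕ (P ∨ Q))) ⊕ ~Q) = 1 − 0.15 = 0.85

0.85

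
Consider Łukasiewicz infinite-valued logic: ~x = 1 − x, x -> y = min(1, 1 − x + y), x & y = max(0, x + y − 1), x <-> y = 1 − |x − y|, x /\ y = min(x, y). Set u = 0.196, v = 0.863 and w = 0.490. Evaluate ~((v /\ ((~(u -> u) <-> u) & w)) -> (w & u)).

0.294

u -> u = min(1, 1 − 0.196 + 0.196) = min(1, 1.000) = 1.000
~(u -> u) = 1 − 1.000 = 0.000
~(u -> u) <-> u = 1 − |0.000 − 0.196| = 1 − 0.196 = 0.804
(~(u -> u) <-> u) & w = max(0, 0.804 + 0.490 − 1) = max(0, 0.294) = 0.294
v /\ ((~(u -> u) <-> u) & w) = min(0.863, 0.294) = 0.294
w & u = max(0, 0.490 + 0.196 − 1) = max(0, -0.314) = 0.000
(v /\ ((~(u -> u) <-> u) & w)) -> (w & u) = min(1, 1 − 0.294 + 0.000) = min(1, 0.706) = 0.706
~((v /\ ((~(u -> u) <-> u) & w)) -> (w & u)) = 1 − 0.706 = 0.294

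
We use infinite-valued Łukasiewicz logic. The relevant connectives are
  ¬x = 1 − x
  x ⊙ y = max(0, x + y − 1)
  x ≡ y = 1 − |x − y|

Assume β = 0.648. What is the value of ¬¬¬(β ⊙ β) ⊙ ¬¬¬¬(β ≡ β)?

β ⊙ β = max(0, 0.648 + 0.648 − 1) = max(0, 0.296) = 0.296
¬(β ⊙ β) = 1 − 0.296 = 0.704
¬¬(β ⊙ β) = 1 − 0.704 = 0.296
¬¬¬(β ⊙ β) = 1 − 0.296 = 0.704
β ≡ β = 1 − |0.648 − 0.648| = 1 − 0.000 = 1.000
¬(β ≡ β) = 1 − 1.000 = 0.000
¬¬(β ≡ β) = 1 − 0.000 = 1.000
¬¬¬(β ≡ β) = 1 − 1.000 = 0.000
¬¬¬¬(β ≡ β) = 1 − 0.000 = 1.000
¬¬¬(β ⊙ β) ⊙ ¬¬¬¬(β ≡ β) = max(0, 0.704 + 1.000 − 1) = max(0, 0.704) = 0.704

0.704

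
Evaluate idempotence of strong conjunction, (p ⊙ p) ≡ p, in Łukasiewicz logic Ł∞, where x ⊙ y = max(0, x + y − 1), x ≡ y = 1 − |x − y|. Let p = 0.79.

0.79

p ⊙ p = max(0, 0.79 + 0.79 − 1) = max(0, 0.58) = 0.58
(p ⊙ p) ≡ p = 1 − |0.58 − 0.79| = 1 − 0.21 = 0.79
(The value 0.79 < 1 shows this instance is not satisfied; fails in Ł∞ since a ⊗ a = max(0, 2a−1) ≠ a in general.)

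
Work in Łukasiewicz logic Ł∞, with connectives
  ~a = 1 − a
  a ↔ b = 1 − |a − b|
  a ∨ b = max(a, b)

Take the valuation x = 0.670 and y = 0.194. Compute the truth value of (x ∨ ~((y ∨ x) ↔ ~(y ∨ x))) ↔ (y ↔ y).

0.670

y ∨ x = max(0.194, 0.670) = 0.670
~(y ∨ x) = 1 − 0.670 = 0.330
(y ∨ x) ↔ ~(y ∨ x) = 1 − |0.670 − 0.330| = 1 − 0.340 = 0.660
~((y ∨ x) ↔ ~(y ∨ x)) = 1 − 0.660 = 0.340
x ∨ ~((y ∨ x) ↔ ~(y ∨ x)) = max(0.670, 0.340) = 0.670
y ↔ y = 1 − |0.194 − 0.194| = 1 − 0.000 = 1.000
(x ∨ ~((y ∨ x) ↔ ~(y ∨ x))) ↔ (y ↔ y) = 1 − |0.670 − 1.000| = 1 − 0.330 = 0.670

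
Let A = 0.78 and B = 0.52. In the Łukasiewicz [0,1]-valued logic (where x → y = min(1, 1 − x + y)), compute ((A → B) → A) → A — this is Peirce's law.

A → B = min(1, 1 − 0.78 + 0.52) = min(1, 0.74) = 0.74
(A → B) → A = min(1, 1 − 0.74 + 0.78) = min(1, 1.04) = 1.00
((A → B) → A) → A = min(1, 1 − 1.00 + 0.78) = min(1, 0.78) = 0.78
(The value 0.78 < 1 shows this instance is not satisfied; not a Ł∞-tautology in general.)

0.78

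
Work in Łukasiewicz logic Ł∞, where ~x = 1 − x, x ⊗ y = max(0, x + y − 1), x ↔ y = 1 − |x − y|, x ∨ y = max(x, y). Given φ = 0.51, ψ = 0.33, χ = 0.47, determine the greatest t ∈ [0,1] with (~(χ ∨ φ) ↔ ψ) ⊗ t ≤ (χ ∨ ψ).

χ ∨ φ = max(0.47, 0.51) = 0.51
~(χ ∨ φ) = 1 − 0.51 = 0.49
~(χ ∨ φ) ↔ ψ = 1 − |0.49 − 0.33| = 1 − 0.16 = 0.84
So the left factor is ~(χ ∨ φ) ↔ ψ = 0.84.
χ ∨ ψ = max(0.47, 0.33) = 0.47
So the right-hand bound is χ ∨ ψ = 0.47.
The residuum of the Łukasiewicz t-norm gives the supremum: min(1, 1 − 0.84 + 0.47).
1 − 0.84 + 0.47 = 0.63, so t = min(1, 0.63) = 0.63.
Check: 0.84 ⊗ 0.63 = max(0, 0.47) = 0.47 ≤ 0.47.

0.63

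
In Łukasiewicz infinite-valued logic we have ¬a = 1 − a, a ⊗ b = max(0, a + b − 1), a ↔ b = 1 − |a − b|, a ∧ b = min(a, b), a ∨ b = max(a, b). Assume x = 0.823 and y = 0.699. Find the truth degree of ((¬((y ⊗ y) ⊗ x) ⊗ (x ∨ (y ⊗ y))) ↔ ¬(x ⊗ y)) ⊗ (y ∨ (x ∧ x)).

0.699

y ⊗ y = max(0, 0.699 + 0.699 − 1) = max(0, 0.398) = 0.398
(y ⊗ y) ⊗ x = max(0, 0.398 + 0.823 − 1) = max(0, 0.221) = 0.221
¬((y ⊗ y) ⊗ x) = 1 − 0.221 = 0.779
x ∨ (y ⊗ y) = max(0.823, 0.398) = 0.823
¬((y ⊗ y) ⊗ x) ⊗ (x ∨ (y ⊗ y)) = max(0, 0.779 + 0.823 − 1) = max(0, 0.602) = 0.602
x ⊗ y = max(0, 0.823 + 0.699 − 1) = max(0, 0.522) = 0.522
¬(x ⊗ y) = 1 − 0.522 = 0.478
(¬((y ⊗ y) ⊗ x) ⊗ (x ∨ (y ⊗ y))) ↔ ¬(x ⊗ y) = 1 − |0.602 − 0.478| = 1 − 0.124 = 0.876
x ∧ x = min(0.823, 0.823) = 0.823
y ∨ (x ∧ x) = max(0.699, 0.823) = 0.823
((¬((y ⊗ y) ⊗ x) ⊗ (x ∨ (y ⊗ y))) ↔ ¬(x ⊗ y)) ⊗ (y ∨ (x ∧ x)) = max(0, 0.876 + 0.823 − 1) = max(0, 0.699) = 0.699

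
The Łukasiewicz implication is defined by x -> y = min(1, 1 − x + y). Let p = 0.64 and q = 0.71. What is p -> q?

p -> q = min(1, 1 − 0.64 + 0.71) = min(1, 1.07) = 1.00
For comparison, the Gödel implication (1 if x ≤ y else y) would give 1.00.

1.00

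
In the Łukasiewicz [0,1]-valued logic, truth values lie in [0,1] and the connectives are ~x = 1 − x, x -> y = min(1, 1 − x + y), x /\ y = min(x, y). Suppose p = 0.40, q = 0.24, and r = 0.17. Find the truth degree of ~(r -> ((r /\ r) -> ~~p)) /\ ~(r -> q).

r /\ r = min(0.17, 0.17) = 0.17
~p = 1 − 0.40 = 0.60
~~p = 1 − 0.60 = 0.40
(r /\ r) -> ~~p = min(1, 1 − 0.17 + 0.40) = min(1, 1.23) = 1.00
r -> ((r /\ r) -> ~~p) = min(1, 1 − 0.17 + 1.00) = min(1, 1.83) = 1.00
~(r -> ((r /\ r) -> ~~p)) = 1 − 1.00 = 0.00
r -> q = min(1, 1 − 0.17 + 0.24) = min(1, 1.07) = 1.00
~(r -> q) = 1 − 1.00 = 0.00
~(r -> ((r /\ r) -> ~~p)) /\ ~(r -> q) = min(0.00, 0.00) = 0.00

0.00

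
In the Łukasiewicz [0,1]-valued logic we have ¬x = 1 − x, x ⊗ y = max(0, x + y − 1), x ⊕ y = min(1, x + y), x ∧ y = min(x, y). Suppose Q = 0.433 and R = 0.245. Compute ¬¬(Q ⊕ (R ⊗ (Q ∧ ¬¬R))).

¬R = 1 − 0.245 = 0.755
¬¬R = 1 − 0.755 = 0.245
Q ∧ ¬¬R = min(0.433, 0.245) = 0.245
R ⊗ (Q ∧ ¬¬R) = max(0, 0.245 + 0.245 − 1) = max(0, -0.510) = 0.000
Q ⊕ (R ⊗ (Q ∧ ¬¬R)) = min(1, 0.433 + 0.000) = min(1, 0.433) = 0.433
¬(Q ⊕ (R ⊗ (Q ∧ ¬¬R))) = 1 − 0.433 = 0.567
¬¬(Q ⊕ (R ⊗ (Q ∧ ¬¬R))) = 1 − 0.567 = 0.433

0.433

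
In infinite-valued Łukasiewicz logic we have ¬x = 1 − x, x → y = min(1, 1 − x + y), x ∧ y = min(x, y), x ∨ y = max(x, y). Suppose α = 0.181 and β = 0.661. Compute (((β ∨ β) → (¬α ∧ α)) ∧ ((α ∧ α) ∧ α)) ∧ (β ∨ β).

β ∨ β = max(0.661, 0.661) = 0.661
¬α = 1 − 0.181 = 0.819
¬α ∧ α = min(0.819, 0.181) = 0.181
(β ∨ β) → (¬α ∧ α) = min(1, 1 − 0.661 + 0.181) = min(1, 0.520) = 0.520
α ∧ α = min(0.181, 0.181) = 0.181
(α ∧ α) ∧ α = min(0.181, 0.181) = 0.181
((β ∨ β) → (¬α ∧ α)) ∧ ((α ∧ α) ∧ α) = min(0.520, 0.181) = 0.181
(((β ∨ β) → (¬α ∧ α)) ∧ ((α ∧ α) ∧ α)) ∧ (β ∨ β) = min(0.181, 0.661) = 0.181

0.181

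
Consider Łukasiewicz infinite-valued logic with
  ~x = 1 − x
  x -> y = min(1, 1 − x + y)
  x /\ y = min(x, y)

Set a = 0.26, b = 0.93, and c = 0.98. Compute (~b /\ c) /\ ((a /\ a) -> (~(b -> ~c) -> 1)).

~b = 1 − 0.93 = 0.07
~b /\ c = min(0.07, 0.98) = 0.07
a /\ a = min(0.26, 0.26) = 0.26
~c = 1 − 0.98 = 0.02
b -> ~c = min(1, 1 − 0.93 + 0.02) = min(1, 0.09) = 0.09
~(b -> ~c) = 1 − 0.09 = 0.91
~(b -> ~c) -> 1 = min(1, 1 − 0.91 + 1.00) = min(1, 1.09) = 1.00
(a /\ a) -> (~(b -> ~c) -> 1) = min(1, 1 − 0.26 + 1.00) = min(1, 1.74) = 1.00
(~b /\ c) /\ ((a /\ a) -> (~(b -> ~c) -> 1)) = min(0.07, 1.00) = 0.07

0.07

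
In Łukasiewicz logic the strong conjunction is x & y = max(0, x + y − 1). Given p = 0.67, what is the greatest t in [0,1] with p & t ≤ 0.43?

The residuum of the Łukasiewicz t-norm gives the supremum: min(1, 1 − 0.67 + 0.43).
1 − 0.67 + 0.43 = 0.76, so t = min(1, 0.76) = 0.76.
Check: 0.67 & 0.76 = max(0, 0.43) = 0.43 ≤ 0.43.

0.76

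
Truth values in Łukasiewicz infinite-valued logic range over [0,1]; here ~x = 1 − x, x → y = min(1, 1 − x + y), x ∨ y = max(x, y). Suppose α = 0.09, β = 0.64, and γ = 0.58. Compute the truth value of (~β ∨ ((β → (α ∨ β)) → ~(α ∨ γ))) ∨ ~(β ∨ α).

0.42

~β = 1 − 0.64 = 0.36
α ∨ β = max(0.09, 0.64) = 0.64
β → (α ∨ β) = min(1, 1 − 0.64 + 0.64) = min(1, 1.00) = 1.00
α ∨ γ = max(0.09, 0.58) = 0.58
~(α ∨ γ) = 1 − 0.58 = 0.42
(β → (α ∨ β)) → ~(α ∨ γ) = min(1, 1 − 1.00 + 0.42) = min(1, 0.42) = 0.42
~β ∨ ((β → (α ∨ β)) → ~(α ∨ γ)) = max(0.36, 0.42) = 0.42
β ∨ α = max(0.64, 0.09) = 0.64
~(β ∨ α) = 1 − 0.64 = 0.36
(~β ∨ ((β → (α ∨ β)) → ~(α ∨ γ))) ∨ ~(β ∨ α) = max(0.42, 0.36) = 0.42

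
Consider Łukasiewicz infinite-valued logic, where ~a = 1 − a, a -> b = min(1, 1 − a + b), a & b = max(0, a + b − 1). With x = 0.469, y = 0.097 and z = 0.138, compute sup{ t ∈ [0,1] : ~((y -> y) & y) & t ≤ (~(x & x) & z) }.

0.235

y -> y = min(1, 1 − 0.097 + 0.097) = min(1, 1.000) = 1.000
(y -> y) & y = max(0, 1.000 + 0.097 − 1) = max(0, 0.097) = 0.097
~((y -> y) & y) = 1 − 0.097 = 0.903
So the left factor is ~((y -> y) & y) = 0.903.
x & x = max(0, 0.469 + 0.469 − 1) = max(0, -0.062) = 0.000
~(x & x) = 1 − 0.000 = 1.000
~(x & x) & z = max(0, 1.000 + 0.138 − 1) = max(0, 0.138) = 0.138
So the right-hand bound is ~(x & x) & z = 0.138.
The residuum of the Łukasiewicz t-norm gives the supremum: min(1, 1 − 0.903 + 0.138).
1 − 0.903 + 0.138 = 0.235, so t = min(1, 0.235) = 0.235.
Check: 0.903 & 0.235 = max(0, 0.138) = 0.138 ≤ 0.138.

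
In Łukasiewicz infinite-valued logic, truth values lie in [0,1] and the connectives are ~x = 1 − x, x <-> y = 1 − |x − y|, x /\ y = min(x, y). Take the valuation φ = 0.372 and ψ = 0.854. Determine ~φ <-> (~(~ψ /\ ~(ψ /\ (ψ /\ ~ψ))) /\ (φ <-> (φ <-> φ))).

~φ = 1 − 0.372 = 0.628
~ψ = 1 − 0.854 = 0.146
ψ /\ ~ψ = min(0.854, 0.146) = 0.146
ψ /\ (ψ /\ ~ψ) = min(0.854, 0.146) = 0.146
~(ψ /\ (ψ /\ ~ψ)) = 1 − 0.146 = 0.854
~ψ /\ ~(ψ /\ (ψ /\ ~ψ)) = min(0.146, 0.854) = 0.146
~(~ψ /\ ~(ψ /\ (ψ /\ ~ψ))) = 1 − 0.146 = 0.854
φ <-> φ = 1 − |0.372 − 0.372| = 1 − 0.000 = 1.000
φ <-> (φ <-> φ) = 1 − |0.372 − 1.000| = 1 − 0.628 = 0.372
~(~ψ /\ ~(ψ /\ (ψ /\ ~ψ))) /\ (φ <-> (φ <-> φ)) = min(0.854, 0.372) = 0.372
~φ <-> (~(~ψ /\ ~(ψ /\ (ψ /\ ~ψ))) /\ (φ <-> (φ <-> φ))) = 1 − |0.628 − 0.372| = 1 − 0.256 = 0.744

0.744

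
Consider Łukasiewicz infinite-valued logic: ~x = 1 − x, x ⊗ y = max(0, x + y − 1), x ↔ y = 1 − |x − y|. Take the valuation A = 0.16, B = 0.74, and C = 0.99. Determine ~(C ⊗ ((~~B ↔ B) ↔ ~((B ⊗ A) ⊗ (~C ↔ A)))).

0.01

~B = 1 − 0.74 = 0.26
~~B = 1 − 0.26 = 0.74
~~B ↔ B = 1 − |0.74 − 0.74| = 1 − 0.00 = 1.00
B ⊗ A = max(0, 0.74 + 0.16 − 1) = max(0, -0.10) = 0.00
~C = 1 − 0.99 = 0.01
~C ↔ A = 1 − |0.01 − 0.16| = 1 − 0.15 = 0.85
(B ⊗ A) ⊗ (~C ↔ A) = max(0, 0.00 + 0.85 − 1) = max(0, -0.15) = 0.00
~((B ⊗ A) ⊗ (~C ↔ A)) = 1 − 0.00 = 1.00
(~~B ↔ B) ↔ ~((B ⊗ A) ⊗ (~C ↔ A)) = 1 − |1.00 − 1.00| = 1 − 0.00 = 1.00
C ⊗ ((~~B ↔ B) ↔ ~((B ⊗ A) ⊗ (~C ↔ A))) = max(0, 0.99 + 1.00 − 1) = max(0, 0.99) = 0.99
~(C ⊗ ((~~B ↔ B) ↔ ~((B ⊗ A) ⊗ (~C ↔ A)))) = 1 − 0.99 = 0.01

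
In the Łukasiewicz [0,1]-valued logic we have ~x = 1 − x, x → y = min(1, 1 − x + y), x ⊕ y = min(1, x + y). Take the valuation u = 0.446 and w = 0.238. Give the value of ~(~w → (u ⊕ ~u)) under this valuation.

0.000

~w = 1 − 0.238 = 0.762
~u = 1 − 0.446 = 0.554
u ⊕ ~u = min(1, 0.446 + 0.554) = min(1, 1.000) = 1.000
~w → (u ⊕ ~u) = min(1, 1 − 0.762 + 1.000) = min(1, 1.238) = 1.000
~(~w → (u ⊕ ~u)) = 1 − 1.000 = 0.000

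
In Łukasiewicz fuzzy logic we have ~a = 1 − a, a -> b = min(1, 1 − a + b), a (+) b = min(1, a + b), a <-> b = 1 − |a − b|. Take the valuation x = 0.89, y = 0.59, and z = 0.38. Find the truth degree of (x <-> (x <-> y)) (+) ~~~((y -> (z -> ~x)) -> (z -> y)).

x <-> y = 1 − |0.89 − 0.59| = 1 − 0.30 = 0.70
x <-> (x <-> y) = 1 − |0.89 − 0.70| = 1 − 0.19 = 0.81
~x = 1 − 0.89 = 0.11
z -> ~x = min(1, 1 − 0.38 + 0.11) = min(1, 0.73) = 0.73
y -> (z -> ~x) = min(1, 1 − 0.59 + 0.73) = min(1, 1.14) = 1.00
z -> y = min(1, 1 − 0.38 + 0.59) = min(1, 1.21) = 1.00
(y -> (z -> ~x)) -> (z -> y) = min(1, 1 − 1.00 + 1.00) = min(1, 1.00) = 1.00
~((y -> (z -> ~x)) -> (z -> y)) = 1 − 1.00 = 0.00
~~((y -> (z -> ~x)) -> (z -> y)) = 1 − 0.00 = 1.00
~~~((y -> (z -> ~x)) -> (z -> y)) = 1 − 1.00 = 0.00
(x <-> (x <-> y)) (+) ~~~((y -> (z -> ~x)) -> (z -> y)) = min(1, 0.81 + 0.00) = min(1, 0.81) = 0.81

0.81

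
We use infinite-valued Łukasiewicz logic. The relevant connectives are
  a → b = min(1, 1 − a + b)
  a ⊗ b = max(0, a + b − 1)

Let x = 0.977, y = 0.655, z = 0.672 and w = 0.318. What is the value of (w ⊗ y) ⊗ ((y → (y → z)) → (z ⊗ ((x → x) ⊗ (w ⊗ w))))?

w ⊗ y = max(0, 0.318 + 0.655 − 1) = max(0, -0.027) = 0.000
y → z = min(1, 1 − 0.655 + 0.672) = min(1, 1.017) = 1.000
y → (y → z) = min(1, 1 − 0.655 + 1.000) = min(1, 1.345) = 1.000
x → x = min(1, 1 − 0.977 + 0.977) = min(1, 1.000) = 1.000
w ⊗ w = max(0, 0.318 + 0.318 − 1) = max(0, -0.364) = 0.000
(x → x) ⊗ (w ⊗ w) = max(0, 1.000 + 0.000 − 1) = max(0, 0.000) = 0.000
z ⊗ ((x → x) ⊗ (w ⊗ w)) = max(0, 0.672 + 0.000 − 1) = max(0, -0.328) = 0.000
(y → (y → z)) → (z ⊗ ((x → x) ⊗ (w ⊗ w))) = min(1, 1 − 1.000 + 0.000) = min(1, 0.000) = 0.000
(w ⊗ y) ⊗ ((y → (y → z)) → (z ⊗ ((x → x) ⊗ (w ⊗ w)))) = max(0, 0.000 + 0.000 − 1) = max(0, -1.000) = 0.000

0.000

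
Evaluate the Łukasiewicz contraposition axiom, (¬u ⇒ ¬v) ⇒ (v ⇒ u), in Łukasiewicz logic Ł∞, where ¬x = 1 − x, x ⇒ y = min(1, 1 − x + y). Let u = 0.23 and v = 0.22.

¬u = 1 − 0.23 = 0.77
¬v = 1 − 0.22 = 0.78
¬u ⇒ ¬v = min(1, 1 − 0.77 + 0.78) = min(1, 1.01) = 1.00
v ⇒ u = min(1, 1 − 0.22 + 0.23) = min(1, 1.01) = 1.00
(¬u ⇒ ¬v) ⇒ (v ⇒ u) = min(1, 1 − 1.00 + 1.00) = min(1, 1.00) = 1.00
(As expected: an axiom of Ł∞, always 1.)

1.00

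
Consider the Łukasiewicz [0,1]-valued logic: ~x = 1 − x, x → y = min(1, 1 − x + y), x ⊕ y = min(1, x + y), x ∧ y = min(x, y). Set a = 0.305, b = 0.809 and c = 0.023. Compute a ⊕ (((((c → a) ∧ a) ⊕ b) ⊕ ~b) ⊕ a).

c → a = min(1, 1 − 0.023 + 0.305) = min(1, 1.282) = 1.000
(c → a) ∧ a = min(1.000, 0.305) = 0.305
((c → a) ∧ a) ⊕ b = min(1, 0.305 + 0.809) = min(1, 1.114) = 1.000
~b = 1 − 0.809 = 0.191
(((c → a) ∧ a) ⊕ b) ⊕ ~b = min(1, 1.000 + 0.191) = min(1, 1.191) = 1.000
((((c → a) ∧ a) ⊕ b) ⊕ ~b) ⊕ a = min(1, 1.000 + 0.305) = min(1, 1.305) = 1.000
a ⊕ (((((c → a) ∧ a) ⊕ b) ⊕ ~b) ⊕ a) = min(1, 0.305 + 1.000) = min(1, 1.305) = 1.000

1.000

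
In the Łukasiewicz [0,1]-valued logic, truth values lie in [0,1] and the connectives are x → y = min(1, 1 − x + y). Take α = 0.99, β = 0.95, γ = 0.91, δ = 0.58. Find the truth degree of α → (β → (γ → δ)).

γ → δ = min(1, 1 − 0.91 + 0.58) = min(1, 0.67) = 0.67
β → (γ → δ) = min(1, 1 − 0.95 + 0.67) = min(1, 0.72) = 0.72
α → (β → (γ → δ)) = min(1, 1 − 0.99 + 0.72) = min(1, 0.73) = 0.73

0.73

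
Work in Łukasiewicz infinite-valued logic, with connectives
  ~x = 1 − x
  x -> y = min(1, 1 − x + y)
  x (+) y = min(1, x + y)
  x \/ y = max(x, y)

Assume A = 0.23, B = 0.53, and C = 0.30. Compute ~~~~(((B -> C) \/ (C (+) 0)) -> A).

0.46

B -> C = min(1, 1 − 0.53 + 0.30) = min(1, 0.77) = 0.77
C (+) 0 = min(1, 0.30 + 0.00) = min(1, 0.30) = 0.30
(B -> C) \/ (C (+) 0) = max(0.77, 0.30) = 0.77
((B -> C) \/ (C (+) 0)) -> A = min(1, 1 − 0.77 + 0.23) = min(1, 0.46) = 0.46
~(((B -> C) \/ (C (+) 0)) -> A) = 1 − 0.46 = 0.54
~~(((B -> C) \/ (C (+) 0)) -> A) = 1 − 0.54 = 0.46
~~~(((B -> C) \/ (C (+) 0)) -> A) = 1 − 0.46 = 0.54
~~~~(((B -> C) \/ (C (+) 0)) -> A) = 1 − 0.54 = 0.46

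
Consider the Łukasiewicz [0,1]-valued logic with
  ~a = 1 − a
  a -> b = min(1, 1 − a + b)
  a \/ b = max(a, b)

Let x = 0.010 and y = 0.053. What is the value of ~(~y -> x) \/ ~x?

0.990

~y = 1 − 0.053 = 0.947
~y -> x = min(1, 1 − 0.947 + 0.010) = min(1, 0.063) = 0.063
~(~y -> x) = 1 − 0.063 = 0.937
~x = 1 − 0.010 = 0.990
~(~y -> x) \/ ~x = max(0.937, 0.990) = 0.990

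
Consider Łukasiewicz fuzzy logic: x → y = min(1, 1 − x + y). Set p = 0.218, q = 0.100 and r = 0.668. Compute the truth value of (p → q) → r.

0.786

p → q = min(1, 1 − 0.218 + 0.100) = min(1, 0.882) = 0.882
(p → q) → r = min(1, 1 − 0.882 + 0.668) = min(1, 0.786) = 0.786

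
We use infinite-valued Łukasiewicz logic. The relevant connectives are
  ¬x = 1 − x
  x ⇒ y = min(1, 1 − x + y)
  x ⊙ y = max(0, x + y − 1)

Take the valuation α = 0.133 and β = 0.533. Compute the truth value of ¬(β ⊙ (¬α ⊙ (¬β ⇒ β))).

¬α = 1 − 0.133 = 0.867
¬β = 1 − 0.533 = 0.467
¬β ⇒ β = min(1, 1 − 0.467 + 0.533) = min(1, 1.066) = 1.000
¬α ⊙ (¬β ⇒ β) = max(0, 0.867 + 1.000 − 1) = max(0, 0.867) = 0.867
β ⊙ (¬α ⊙ (¬β ⇒ β)) = max(0, 0.533 + 0.867 − 1) = max(0, 0.400) = 0.400
¬(β ⊙ (¬α ⊙ (¬β ⇒ β))) = 1 − 0.400 = 0.600

0.600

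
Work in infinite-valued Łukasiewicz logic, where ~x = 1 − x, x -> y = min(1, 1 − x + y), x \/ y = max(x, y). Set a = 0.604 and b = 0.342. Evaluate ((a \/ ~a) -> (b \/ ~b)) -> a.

~a = 1 − 0.604 = 0.396
a \/ ~a = max(0.604, 0.396) = 0.604
~b = 1 − 0.342 = 0.658
b \/ ~b = max(0.342, 0.658) = 0.658
(a \/ ~a) -> (b \/ ~b) = min(1, 1 − 0.604 + 0.658) = min(1, 1.054) = 1.000
((a \/ ~a) -> (b \/ ~b)) -> a = min(1, 1 − 1.000 + 0.604) = min(1, 0.604) = 0.604

0.604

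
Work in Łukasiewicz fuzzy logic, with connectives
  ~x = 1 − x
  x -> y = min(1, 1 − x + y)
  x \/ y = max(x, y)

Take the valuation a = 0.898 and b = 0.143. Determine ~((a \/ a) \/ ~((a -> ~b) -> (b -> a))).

0.102

a \/ a = max(0.898, 0.898) = 0.898
~b = 1 − 0.143 = 0.857
a -> ~b = min(1, 1 − 0.898 + 0.857) = min(1, 0.959) = 0.959
b -> a = min(1, 1 − 0.143 + 0.898) = min(1, 1.755) = 1.000
(a -> ~b) -> (b -> a) = min(1, 1 − 0.959 + 1.000) = min(1, 1.041) = 1.000
~((a -> ~b) -> (b -> a)) = 1 − 1.000 = 0.000
(a \/ a) \/ ~((a -> ~b) -> (b -> a)) = max(0.898, 0.000) = 0.898
~((a \/ a) \/ ~((a -> ~b) -> (b -> a))) = 1 − 0.898 = 0.102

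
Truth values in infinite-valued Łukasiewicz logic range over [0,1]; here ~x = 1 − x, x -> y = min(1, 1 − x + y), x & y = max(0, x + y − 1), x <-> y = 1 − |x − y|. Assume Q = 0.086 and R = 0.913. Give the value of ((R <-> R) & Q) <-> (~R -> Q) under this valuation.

0.087

R <-> R = 1 − |0.913 − 0.913| = 1 − 0.000 = 1.000
(R <-> R) & Q = max(0, 1.000 + 0.086 − 1) = max(0, 0.086) = 0.086
~R = 1 − 0.913 = 0.087
~R -> Q = min(1, 1 − 0.087 + 0.086) = min(1, 0.999) = 0.999
((R <-> R) & Q) <-> (~R -> Q) = 1 − |0.086 − 0.999| = 1 − 0.913 = 0.087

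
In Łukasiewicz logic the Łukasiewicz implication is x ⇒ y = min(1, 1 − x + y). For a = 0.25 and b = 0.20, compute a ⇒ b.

a ⇒ b = min(1, 1 − 0.25 + 0.20) = min(1, 0.95) = 0.95
For comparison, the Gödel implication (1 if x ≤ y else y) would give 0.20.

0.95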